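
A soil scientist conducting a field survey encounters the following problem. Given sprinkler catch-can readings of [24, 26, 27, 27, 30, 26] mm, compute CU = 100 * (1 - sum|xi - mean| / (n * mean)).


xbar = 160 / 6 = 26.667
sum|xi - xbar| = 8
CU = 100 * (1 - 8 / (6 * 26.667))
   = 100 * (1 - 0.0500)
   = 95%


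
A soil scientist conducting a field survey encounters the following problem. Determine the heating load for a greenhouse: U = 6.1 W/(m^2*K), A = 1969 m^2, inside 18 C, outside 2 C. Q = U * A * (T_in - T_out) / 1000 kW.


dT = 18 - (2) = 16 K
Q = U * A * dT
  = 6.1 * 1969 * 16
  = 192174.40 W = 192.17 kW


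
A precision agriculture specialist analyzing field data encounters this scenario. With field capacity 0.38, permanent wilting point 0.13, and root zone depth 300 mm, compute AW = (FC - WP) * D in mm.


AW = (FC - WP) * D
   = (0.38 - 0.13) * 300
   = 0.25 * 300
   = 75 mm


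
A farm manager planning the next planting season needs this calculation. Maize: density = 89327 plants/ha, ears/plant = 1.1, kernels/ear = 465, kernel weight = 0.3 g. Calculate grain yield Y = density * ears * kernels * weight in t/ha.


Y = density * ears * kernels * kw
  = 89327 * 1.1 * 465 * 0.3 g/ha
  = 13707228.15 g/ha
  = 13707.23 kg/ha = 13.71 t/ha


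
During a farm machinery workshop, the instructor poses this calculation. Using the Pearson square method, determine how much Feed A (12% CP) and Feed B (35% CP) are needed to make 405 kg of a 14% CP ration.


parts_A = CP_b - target = 35 - 14 = 21
parts_B = target - CP_a = 14 - 12 = 2
total_parts = 21 + 2 = 23
Feed A = 405 * 21 / 23 = 369.78 kg
Feed B = 405 * 2 / 23 = 35.22 kg

369.78 kg


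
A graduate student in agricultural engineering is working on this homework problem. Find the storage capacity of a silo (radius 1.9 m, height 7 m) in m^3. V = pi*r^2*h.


V = pi * r^2 * h
  = pi * 1.9^2 * 7
  = pi * 3.61 * 7
  = 79.39 m^3


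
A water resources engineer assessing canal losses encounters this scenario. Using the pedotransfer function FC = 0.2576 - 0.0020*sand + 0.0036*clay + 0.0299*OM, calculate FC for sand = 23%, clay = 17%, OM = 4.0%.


FC = 0.2576 - 0.0020*23 + 0.0036*17 + 0.0299*4.0
   = 0.2576 - 0.0460 + 0.0612 + 0.1196
   = 0.3924


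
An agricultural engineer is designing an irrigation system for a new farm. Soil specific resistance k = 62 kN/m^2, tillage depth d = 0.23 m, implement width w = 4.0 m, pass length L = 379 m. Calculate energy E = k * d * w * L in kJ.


E = k * d * w * L
  = 62 * 0.23 * 4.0 * 379
  = 21618.16 kJ


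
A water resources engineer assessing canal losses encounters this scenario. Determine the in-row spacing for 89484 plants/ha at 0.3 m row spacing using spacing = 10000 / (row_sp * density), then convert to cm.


spacing = 10000 / (row_sp * density)
        = 10000 / (0.3 * 89484)
        = 10000 / 26845.20
        = 0.37251 m = 37.25 cm


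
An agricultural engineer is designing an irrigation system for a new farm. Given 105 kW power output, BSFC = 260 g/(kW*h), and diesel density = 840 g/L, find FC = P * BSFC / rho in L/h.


FC = P * BSFC / rho_fuel
   = 105 * 260 / 840
   = 27300 / 840
   = 32.50 L/h


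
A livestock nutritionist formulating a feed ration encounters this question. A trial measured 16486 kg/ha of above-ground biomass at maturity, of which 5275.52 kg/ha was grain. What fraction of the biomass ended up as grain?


HI = grain_yield / biomass
   = 5275.52 / 16486
   = 0.32


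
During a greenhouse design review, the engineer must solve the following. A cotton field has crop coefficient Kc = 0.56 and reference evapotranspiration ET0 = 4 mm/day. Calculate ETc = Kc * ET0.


ETc = Kc * ET0
    = 0.56 * 4
    = 2.24 mm/day


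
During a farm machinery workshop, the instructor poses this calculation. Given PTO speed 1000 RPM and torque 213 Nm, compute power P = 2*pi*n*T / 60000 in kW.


P = 2*pi*n*T / 60000
  = 2*pi * 1000 * 213 / 60000
  = 1338318.47 / 60000
  = 22.31 kW


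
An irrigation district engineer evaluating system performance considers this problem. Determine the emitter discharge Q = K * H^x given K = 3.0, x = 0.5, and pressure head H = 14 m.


Q = K * H^x
  = 3.0 * 14^0.5
  = 3.0 * 3.7417
  = 11.22 L/h


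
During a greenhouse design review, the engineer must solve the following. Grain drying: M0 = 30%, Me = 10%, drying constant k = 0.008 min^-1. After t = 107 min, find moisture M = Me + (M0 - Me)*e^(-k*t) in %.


M = Me + (M0 - Me) * e^(-k*t)
  = 10 + (30 - 10) * e^(-0.008*107)
  = 10 + 20 * e^(-0.856)
  = 10 + 20 * 0.42486
  = 10 + 8.4972
  = 18.50%


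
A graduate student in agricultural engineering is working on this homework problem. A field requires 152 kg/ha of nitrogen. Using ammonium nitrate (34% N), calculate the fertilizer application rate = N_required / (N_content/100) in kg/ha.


Rate = N_required / (N_content / 100)
     = 152 / (34 / 100)
     = 152 / 0.34
     = 447.06 kg/ha


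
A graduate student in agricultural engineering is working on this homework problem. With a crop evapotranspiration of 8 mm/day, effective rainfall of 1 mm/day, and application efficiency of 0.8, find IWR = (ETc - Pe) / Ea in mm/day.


IWR = (ETc - Pe) / Ea
    = (8 - 1) / 0.8
    = 7 / 0.8
    = 8.75 mm/day


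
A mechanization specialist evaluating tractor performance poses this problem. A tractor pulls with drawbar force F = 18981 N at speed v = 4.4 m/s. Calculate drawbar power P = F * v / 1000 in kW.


P = F * v / 1000
  = 18981 * 4.4 / 1000
  = 83516.40 / 1000
  = 83.52 kW


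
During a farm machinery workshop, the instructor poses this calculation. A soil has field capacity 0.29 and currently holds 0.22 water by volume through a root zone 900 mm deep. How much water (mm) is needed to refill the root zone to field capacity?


SMD = (FC - theta) * D
    = (0.29 - 0.22) * 900
    = 0.070 * 900
    = 63 mm


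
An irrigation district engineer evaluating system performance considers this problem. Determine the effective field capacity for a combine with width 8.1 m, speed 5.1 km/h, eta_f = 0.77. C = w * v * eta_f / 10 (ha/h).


C = w * v * eta_f / 10
  = 8.1 * 5.1 * 0.77 / 10
  = 31.81 / 10
  = 3.18 ha/h


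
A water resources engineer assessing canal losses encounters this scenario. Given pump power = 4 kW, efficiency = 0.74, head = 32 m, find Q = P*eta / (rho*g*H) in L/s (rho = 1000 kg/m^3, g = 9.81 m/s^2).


Q = (P * 1000 * eta) / (rho * g * H)
  = (4 * 1000 * 0.74) / (1000 * 9.81 * 32)
  = 2960 / 313920
  = 0.00943 m^3/s = 9.43 L/s


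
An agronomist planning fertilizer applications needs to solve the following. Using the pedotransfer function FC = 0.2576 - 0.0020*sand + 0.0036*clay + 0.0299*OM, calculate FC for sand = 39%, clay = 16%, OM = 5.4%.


FC = 0.2576 - 0.0020*39 + 0.0036*16 + 0.0299*5.4
   = 0.2576 - 0.0780 + 0.0576 + 0.1615
   = 0.3987


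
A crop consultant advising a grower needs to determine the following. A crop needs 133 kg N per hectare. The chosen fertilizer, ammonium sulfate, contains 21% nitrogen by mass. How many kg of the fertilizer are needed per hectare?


Rate = N_required / (N_content / 100)
     = 133 / (21 / 100)
     = 133 / 0.21
     = 633.33 kg/ha


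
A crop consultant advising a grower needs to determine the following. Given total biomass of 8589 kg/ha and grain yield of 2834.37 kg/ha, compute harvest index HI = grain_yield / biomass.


HI = grain_yield / biomass
   = 2834.37 / 8589
   = 0.33


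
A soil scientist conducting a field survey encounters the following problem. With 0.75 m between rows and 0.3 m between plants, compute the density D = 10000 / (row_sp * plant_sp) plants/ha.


D = 10000 / (row_sp * plant_sp)
  = 10000 / (0.75 * 0.3)
  = 10000 / 0.2250
  = 44444.44 plants/ha


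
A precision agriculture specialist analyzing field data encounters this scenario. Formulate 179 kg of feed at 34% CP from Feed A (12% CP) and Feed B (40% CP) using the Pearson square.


parts_A = CP_b - target = 40 - 34 = 6
parts_B = target - CP_a = 34 - 12 = 22
total_parts = 6 + 22 = 28
Feed A = 179 * 6 / 28 = 38.36 kg
Feed B = 179 * 22 / 28 = 140.64 kg

38.36 kg


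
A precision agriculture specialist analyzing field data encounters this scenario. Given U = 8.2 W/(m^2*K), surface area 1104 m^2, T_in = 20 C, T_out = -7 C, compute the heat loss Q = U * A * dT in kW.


dT = 20 - (-7) = 27 K
Q = U * A * dT
  = 8.2 * 1104 * 27
  = 244425.60 W = 244.43 kW


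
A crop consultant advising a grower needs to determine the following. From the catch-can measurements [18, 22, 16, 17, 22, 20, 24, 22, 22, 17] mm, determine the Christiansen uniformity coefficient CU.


xbar = 200 / 10 = 20
sum|xi - xbar| = 24
CU = 100 * (1 - 24 / (10 * 20))
   = 100 * (1 - 0.1200)
   = 88%


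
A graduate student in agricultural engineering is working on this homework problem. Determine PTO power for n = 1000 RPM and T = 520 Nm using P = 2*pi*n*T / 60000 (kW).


P = 2*pi*n*T / 60000
  = 2*pi * 1000 * 520 / 60000
  = 3267256.36 / 60000
  = 54.45 kW


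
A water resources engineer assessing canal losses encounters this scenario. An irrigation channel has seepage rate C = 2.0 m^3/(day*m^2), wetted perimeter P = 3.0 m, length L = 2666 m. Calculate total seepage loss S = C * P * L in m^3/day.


S = C * P * L
  = 2.0 * 3.0 * 2666
  = 15996 m^3/day


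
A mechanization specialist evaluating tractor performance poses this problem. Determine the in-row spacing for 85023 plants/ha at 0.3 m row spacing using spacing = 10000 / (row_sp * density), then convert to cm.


spacing = 10000 / (row_sp * density)
        = 10000 / (0.3 * 85023)
        = 10000 / 25506.90
        = 0.39205 m = 39.21 cm


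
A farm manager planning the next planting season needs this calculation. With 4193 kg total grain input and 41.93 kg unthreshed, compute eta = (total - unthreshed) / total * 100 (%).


eta = (total - unthreshed) / total * 100
    = (4193 - 41.93) / 4193 * 100
    = 4151.07 / 4193 * 100
    = 99%


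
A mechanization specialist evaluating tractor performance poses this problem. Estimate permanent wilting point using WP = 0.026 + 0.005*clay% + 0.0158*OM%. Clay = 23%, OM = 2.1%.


WP = 0.026 + 0.005*23 + 0.0158*2.1
   = 0.026 + 0.1150 + 0.0332
   = 0.1742


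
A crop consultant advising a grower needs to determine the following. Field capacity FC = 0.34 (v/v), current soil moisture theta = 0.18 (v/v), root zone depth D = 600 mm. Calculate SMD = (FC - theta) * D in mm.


SMD = (FC - theta) * D
    = (0.34 - 0.18) * 600
    = 0.160 * 600
    = 96 mm


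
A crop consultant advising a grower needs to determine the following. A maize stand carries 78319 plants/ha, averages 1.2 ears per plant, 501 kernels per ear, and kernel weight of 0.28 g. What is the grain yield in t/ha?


Y = density * ears * kernels * kw
  = 78319 * 1.2 * 501 * 0.28 g/ha
  = 13183907.18 g/ha
  = 13183.91 kg/ha = 13.18 t/ha


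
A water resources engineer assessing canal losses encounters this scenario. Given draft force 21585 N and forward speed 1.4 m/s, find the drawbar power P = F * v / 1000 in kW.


P = F * v / 1000
  = 21585 * 1.4 / 1000
  = 30219 / 1000
  = 30.22 kW


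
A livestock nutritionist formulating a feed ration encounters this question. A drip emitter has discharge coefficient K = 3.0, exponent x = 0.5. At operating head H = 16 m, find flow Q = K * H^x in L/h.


Q = K * H^x
  = 3.0 * 16^0.5
  = 3.0 * 4
  = 12 L/h


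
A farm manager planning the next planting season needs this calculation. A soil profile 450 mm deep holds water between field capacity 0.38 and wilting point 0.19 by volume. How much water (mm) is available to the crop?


AW = (FC - WP) * D
   = (0.38 - 0.19) * 450
   = 0.19 * 450
   = 85.50 mm


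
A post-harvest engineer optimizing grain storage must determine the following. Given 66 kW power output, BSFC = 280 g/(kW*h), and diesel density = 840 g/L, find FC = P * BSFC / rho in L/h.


FC = P * BSFC / rho_fuel
   = 66 * 280 / 840
   = 18480 / 840
   = 22 L/h


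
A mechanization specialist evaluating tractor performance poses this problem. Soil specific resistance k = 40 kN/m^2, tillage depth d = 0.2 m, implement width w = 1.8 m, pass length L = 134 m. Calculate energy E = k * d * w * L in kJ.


E = k * d * w * L
  = 40 * 0.2 * 1.8 * 134
  = 1929.60 kJ


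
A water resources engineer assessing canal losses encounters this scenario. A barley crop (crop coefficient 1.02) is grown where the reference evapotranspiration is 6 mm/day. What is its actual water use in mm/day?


ETc = Kc * ET0
    = 1.02 * 6
    = 6.12 mm/day


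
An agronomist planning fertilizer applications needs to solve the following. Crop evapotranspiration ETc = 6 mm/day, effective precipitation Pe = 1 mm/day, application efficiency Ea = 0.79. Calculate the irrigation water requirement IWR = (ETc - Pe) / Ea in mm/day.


IWR = (ETc - Pe) / Ea
    = (6 - 1) / 0.79
    = 5 / 0.79
    = 6.33 mm/day


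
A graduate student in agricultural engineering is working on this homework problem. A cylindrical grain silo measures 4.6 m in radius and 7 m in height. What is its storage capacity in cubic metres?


V = pi * r^2 * h
  = pi * 4.6^2 * 7
  = pi * 21.16 * 7
  = 465.33 m^3


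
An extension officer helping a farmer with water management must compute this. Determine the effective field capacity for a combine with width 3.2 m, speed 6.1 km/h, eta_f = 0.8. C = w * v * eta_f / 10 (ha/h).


C = w * v * eta_f / 10
  = 3.2 * 6.1 * 0.8 / 10
  = 15.62 / 10
  = 1.56 ha/h


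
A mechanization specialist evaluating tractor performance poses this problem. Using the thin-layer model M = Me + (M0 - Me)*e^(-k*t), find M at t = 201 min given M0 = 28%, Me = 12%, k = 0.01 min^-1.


M = Me + (M0 - Me) * e^(-k*t)
  = 12 + (28 - 12) * e^(-0.01*201)
  = 12 + 16 * e^(-2.010)
  = 12 + 16 * 0.13399
  = 12 + 2.1438
  = 14.14%


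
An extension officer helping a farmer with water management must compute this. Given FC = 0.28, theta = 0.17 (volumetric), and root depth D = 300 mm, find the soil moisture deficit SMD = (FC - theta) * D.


SMD = (FC - theta) * D
    = (0.28 - 0.17) * 300
    = 0.110 * 300
    = 33 mm


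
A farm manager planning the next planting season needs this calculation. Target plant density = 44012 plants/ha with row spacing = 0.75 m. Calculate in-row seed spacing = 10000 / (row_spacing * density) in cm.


spacing = 10000 / (row_sp * density)
        = 10000 / (0.75 * 44012)
        = 10000 / 33009
        = 0.30295 m = 30.29 cm


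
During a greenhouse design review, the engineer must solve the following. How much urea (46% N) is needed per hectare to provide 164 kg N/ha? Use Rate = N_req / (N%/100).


Rate = N_required / (N_content / 100)
     = 164 / (46 / 100)
     = 164 / 0.46
     = 356.52 kg/ha


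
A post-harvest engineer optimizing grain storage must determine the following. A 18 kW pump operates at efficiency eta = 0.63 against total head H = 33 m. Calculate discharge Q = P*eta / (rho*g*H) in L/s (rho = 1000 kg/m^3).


Q = (P * 1000 * eta) / (rho * g * H)
  = (18 * 1000 * 0.63) / (1000 * 9.81 * 33)
  = 11340 / 323730
  = 0.03503 m^3/s = 35.03 L/s


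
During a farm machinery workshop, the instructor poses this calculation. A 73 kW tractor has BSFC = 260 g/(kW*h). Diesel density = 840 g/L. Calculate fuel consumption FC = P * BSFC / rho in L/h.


FC = P * BSFC / rho_fuel
   = 73 * 260 / 840
   = 18980 / 840
   = 22.60 L/h


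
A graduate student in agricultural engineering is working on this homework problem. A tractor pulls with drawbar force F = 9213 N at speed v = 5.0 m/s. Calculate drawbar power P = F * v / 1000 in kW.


P = F * v / 1000
  = 9213 * 5.0 / 1000
  = 46065 / 1000
  = 46.07 kW


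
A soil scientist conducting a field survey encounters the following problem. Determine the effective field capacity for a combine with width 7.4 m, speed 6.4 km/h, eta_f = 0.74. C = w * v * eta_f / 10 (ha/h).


C = w * v * eta_f / 10
  = 7.4 * 6.4 * 0.74 / 10
  = 35.05 / 10
  = 3.50 ha/h


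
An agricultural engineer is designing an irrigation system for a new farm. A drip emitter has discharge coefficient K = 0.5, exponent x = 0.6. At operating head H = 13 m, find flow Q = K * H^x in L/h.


Q = K * H^x
  = 0.5 * 13^0.6
  = 0.5 * 4.6598
  = 2.33 L/h


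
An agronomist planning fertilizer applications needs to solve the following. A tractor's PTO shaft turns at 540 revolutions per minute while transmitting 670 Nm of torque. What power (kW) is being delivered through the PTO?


P = 2*pi*n*T / 60000
  = 2*pi * 540 * 670 / 60000
  = 2273256.44 / 60000
  = 37.89 kW


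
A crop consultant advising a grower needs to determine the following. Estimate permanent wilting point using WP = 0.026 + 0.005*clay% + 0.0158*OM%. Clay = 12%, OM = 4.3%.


WP = 0.026 + 0.005*12 + 0.0158*4.3
   = 0.026 + 0.0600 + 0.0679
   = 0.1539


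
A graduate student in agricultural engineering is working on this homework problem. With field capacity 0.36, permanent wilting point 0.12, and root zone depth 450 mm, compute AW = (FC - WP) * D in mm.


AW = (FC - WP) * D
   = (0.36 - 0.12) * 450
   = 0.24 * 450
   = 108 mm


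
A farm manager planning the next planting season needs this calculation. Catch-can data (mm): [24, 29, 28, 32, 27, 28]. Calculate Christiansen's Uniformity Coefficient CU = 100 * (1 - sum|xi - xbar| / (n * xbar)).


xbar = 168 / 6 = 28
sum|xi - xbar| = 10
CU = 100 * (1 - 10 / (6 * 28))
   = 100 * (1 - 0.0595)
   = 94.05%


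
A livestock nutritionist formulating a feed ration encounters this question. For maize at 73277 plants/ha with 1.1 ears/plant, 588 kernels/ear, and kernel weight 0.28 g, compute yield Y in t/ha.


Y = density * ears * kernels * kw
  = 73277 * 1.1 * 588 * 0.28 g/ha
  = 13270757.81 g/ha
  = 13270.76 kg/ha = 13.27 t/ha


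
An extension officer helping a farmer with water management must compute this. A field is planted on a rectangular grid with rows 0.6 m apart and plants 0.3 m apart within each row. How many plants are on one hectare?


D = 10000 / (row_sp * plant_sp)
  = 10000 / (0.6 * 0.3)
  = 10000 / 0.1800
  = 55555.56 plants/ha


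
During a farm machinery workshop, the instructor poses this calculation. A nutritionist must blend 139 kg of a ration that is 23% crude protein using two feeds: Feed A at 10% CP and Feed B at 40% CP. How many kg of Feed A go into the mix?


parts_A = CP_b - target = 40 - 23 = 17
parts_B = target - CP_a = 23 - 10 = 13
total_parts = 17 + 13 = 30
Feed A = 139 * 17 / 30 = 78.77 kg
Feed B = 139 * 13 / 30 = 60.23 kg

78.77 kg


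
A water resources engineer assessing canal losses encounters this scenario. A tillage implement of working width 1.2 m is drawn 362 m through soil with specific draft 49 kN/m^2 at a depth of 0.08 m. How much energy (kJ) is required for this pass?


E = k * d * w * L
  = 49 * 0.08 * 1.2 * 362
  = 1702.85 kJ


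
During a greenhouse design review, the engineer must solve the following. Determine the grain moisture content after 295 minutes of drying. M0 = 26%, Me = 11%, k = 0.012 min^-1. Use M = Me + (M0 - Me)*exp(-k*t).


M = Me + (M0 - Me) * e^(-k*t)
  = 11 + (26 - 11) * e^(-0.012*295)
  = 11 + 15 * e^(-3.540)
  = 11 + 15 * 0.02901
  = 11 + 0.4352
  = 11.44%


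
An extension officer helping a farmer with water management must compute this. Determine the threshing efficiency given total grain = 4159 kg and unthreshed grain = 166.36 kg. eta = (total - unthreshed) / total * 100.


eta = (total - unthreshed) / total * 100
    = (4159 - 166.36) / 4159 * 100
    = 3992.64 / 4159 * 100
    = 96%


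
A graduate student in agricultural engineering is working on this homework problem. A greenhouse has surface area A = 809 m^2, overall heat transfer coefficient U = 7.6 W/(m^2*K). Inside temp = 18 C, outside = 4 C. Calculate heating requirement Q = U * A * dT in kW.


dT = 18 - (4) = 14 K
Q = U * A * dT
  = 7.6 * 809 * 14
  = 86077.60 W = 86.08 kW


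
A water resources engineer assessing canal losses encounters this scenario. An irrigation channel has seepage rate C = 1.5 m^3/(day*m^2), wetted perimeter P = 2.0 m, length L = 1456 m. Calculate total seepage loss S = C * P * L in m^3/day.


S = C * P * L
  = 1.5 * 2.0 * 1456
  = 4368 m^3/day


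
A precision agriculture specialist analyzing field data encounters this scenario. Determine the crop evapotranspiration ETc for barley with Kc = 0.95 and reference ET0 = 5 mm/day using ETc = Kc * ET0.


ETc = Kc * ET0
    = 0.95 * 5
    = 4.75 mm/day


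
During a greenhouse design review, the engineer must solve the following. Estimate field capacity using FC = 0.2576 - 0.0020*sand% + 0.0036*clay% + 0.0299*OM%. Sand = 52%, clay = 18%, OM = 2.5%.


FC = 0.2576 - 0.0020*52 + 0.0036*18 + 0.0299*2.5
   = 0.2576 - 0.1040 + 0.0648 + 0.0748
   = 0.2932


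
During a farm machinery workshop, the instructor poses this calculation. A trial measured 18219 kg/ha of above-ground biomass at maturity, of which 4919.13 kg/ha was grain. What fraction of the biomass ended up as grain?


HI = grain_yield / biomass
   = 4919.13 / 18219
   = 0.27


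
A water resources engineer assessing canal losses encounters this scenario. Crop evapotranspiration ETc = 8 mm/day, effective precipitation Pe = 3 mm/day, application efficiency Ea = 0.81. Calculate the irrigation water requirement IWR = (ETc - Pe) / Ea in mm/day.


IWR = (ETc - Pe) / Ea
    = (8 - 3) / 0.81
    = 5 / 0.81
    = 6.17 mm/day


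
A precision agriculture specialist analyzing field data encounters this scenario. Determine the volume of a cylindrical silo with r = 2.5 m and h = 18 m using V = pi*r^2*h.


V = pi * r^2 * h
  = pi * 2.5^2 * 18
  = pi * 6.25 * 18
  = 353.43 m^3


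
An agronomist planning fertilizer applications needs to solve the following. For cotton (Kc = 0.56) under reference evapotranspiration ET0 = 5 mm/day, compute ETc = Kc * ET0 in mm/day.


ETc = Kc * ET0
    = 0.56 * 5
    = 2.80 mm/day


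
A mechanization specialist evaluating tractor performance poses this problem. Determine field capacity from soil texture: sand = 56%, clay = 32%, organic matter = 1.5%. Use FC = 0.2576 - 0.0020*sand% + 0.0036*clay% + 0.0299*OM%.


FC = 0.2576 - 0.0020*56 + 0.0036*32 + 0.0299*1.5
   = 0.2576 - 0.1120 + 0.1152 + 0.0449
   = 0.3057


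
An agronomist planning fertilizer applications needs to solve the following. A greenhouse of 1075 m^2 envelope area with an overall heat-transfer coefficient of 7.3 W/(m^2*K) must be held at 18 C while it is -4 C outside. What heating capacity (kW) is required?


dT = 18 - (-4) = 22 K
Q = U * A * dT
  = 7.3 * 1075 * 22
  = 172645 W = 172.65 kW


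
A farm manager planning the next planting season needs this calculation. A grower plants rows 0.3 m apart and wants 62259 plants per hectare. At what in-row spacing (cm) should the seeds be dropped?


spacing = 10000 / (row_sp * density)
        = 10000 / (0.3 * 62259)
        = 10000 / 18677.70
        = 0.53540 m = 53.54 cm


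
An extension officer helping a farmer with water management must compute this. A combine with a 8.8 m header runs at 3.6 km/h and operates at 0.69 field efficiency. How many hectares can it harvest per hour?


C = w * v * eta_f / 10
  = 8.8 * 3.6 * 0.69 / 10
  = 21.86 / 10
  = 2.19 ha/h


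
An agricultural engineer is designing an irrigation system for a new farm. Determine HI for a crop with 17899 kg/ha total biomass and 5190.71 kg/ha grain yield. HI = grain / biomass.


HI = grain_yield / biomass
   = 5190.71 / 17899
   = 0.29


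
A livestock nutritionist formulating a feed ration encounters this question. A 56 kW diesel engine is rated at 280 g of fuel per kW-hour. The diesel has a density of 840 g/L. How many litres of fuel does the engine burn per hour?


FC = P * BSFC / rho_fuel
   = 56 * 280 / 840
   = 15680 / 840
   = 18.67 L/h


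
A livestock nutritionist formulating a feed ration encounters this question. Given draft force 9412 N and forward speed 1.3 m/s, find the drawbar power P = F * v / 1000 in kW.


P = F * v / 1000
  = 9412 * 1.3 / 1000
  = 12235.60 / 1000
  = 12.24 kW


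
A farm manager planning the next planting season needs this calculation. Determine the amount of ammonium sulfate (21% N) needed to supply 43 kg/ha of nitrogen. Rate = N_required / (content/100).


Rate = N_required / (N_content / 100)
     = 43 / (21 / 100)
     = 43 / 0.21
     = 204.76 kg/ha


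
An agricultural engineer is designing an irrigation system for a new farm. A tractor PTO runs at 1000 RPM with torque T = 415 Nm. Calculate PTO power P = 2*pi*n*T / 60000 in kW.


P = 2*pi*n*T / 60000
  = 2*pi * 1000 * 415 / 60000
  = 2607521.90 / 60000
  = 43.46 kW


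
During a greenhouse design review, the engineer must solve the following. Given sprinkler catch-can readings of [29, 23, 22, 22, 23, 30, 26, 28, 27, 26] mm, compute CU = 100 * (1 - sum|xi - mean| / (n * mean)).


xbar = 256 / 10 = 25.600
sum|xi - xbar| = 24.800
CU = 100 * (1 - 24.800 / (10 * 25.600))
   = 100 * (1 - 0.0969)
   = 90.31%


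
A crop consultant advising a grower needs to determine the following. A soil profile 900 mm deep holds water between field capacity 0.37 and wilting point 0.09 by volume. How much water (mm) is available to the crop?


AW = (FC - WP) * D
   = (0.37 - 0.09) * 900
   = 0.28 * 900
   = 252 mm


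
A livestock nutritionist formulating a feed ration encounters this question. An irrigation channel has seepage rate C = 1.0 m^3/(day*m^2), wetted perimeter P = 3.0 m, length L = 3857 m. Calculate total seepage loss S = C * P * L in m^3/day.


S = C * P * L
  = 1.0 * 3.0 * 3857
  = 11571 m^3/day


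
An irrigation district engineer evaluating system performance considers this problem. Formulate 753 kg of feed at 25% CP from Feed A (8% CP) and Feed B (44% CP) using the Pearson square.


parts_A = CP_b - target = 44 - 25 = 19
parts_B = target - CP_a = 25 - 8 = 17
total_parts = 19 + 17 = 36
Feed A = 753 * 19 / 36 = 397.42 kg
Feed B = 753 * 17 / 36 = 355.58 kg

397.42 kg


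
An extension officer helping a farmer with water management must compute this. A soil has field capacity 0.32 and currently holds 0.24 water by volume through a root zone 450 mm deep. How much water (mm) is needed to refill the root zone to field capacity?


SMD = (FC - theta) * D
    = (0.32 - 0.24) * 450
    = 0.080 * 450
    = 36 mm


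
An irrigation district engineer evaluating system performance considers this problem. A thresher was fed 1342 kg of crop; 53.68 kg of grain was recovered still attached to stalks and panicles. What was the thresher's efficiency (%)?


eta = (total - unthreshed) / total * 100
    = (1342 - 53.68) / 1342 * 100
    = 1288.32 / 1342 * 100
    = 96%


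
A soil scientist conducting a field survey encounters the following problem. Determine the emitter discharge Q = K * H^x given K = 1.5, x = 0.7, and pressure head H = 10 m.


Q = K * H^x
  = 1.5 * 10^0.7
  = 1.5 * 5.0119
  = 7.52 L/h


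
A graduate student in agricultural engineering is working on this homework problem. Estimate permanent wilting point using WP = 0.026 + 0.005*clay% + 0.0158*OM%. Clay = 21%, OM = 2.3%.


WP = 0.026 + 0.005*21 + 0.0158*2.3
   = 0.026 + 0.1050 + 0.0363
   = 0.1673


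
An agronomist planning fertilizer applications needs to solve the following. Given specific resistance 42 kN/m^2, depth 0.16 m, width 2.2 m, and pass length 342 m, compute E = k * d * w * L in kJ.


E = k * d * w * L
  = 42 * 0.16 * 2.2 * 342
  = 5056.13 kJ


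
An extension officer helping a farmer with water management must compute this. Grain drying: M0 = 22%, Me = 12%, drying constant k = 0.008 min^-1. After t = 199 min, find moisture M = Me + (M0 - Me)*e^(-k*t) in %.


M = Me + (M0 - Me) * e^(-k*t)
  = 12 + (22 - 12) * e^(-0.008*199)
  = 12 + 10 * e^(-1.592)
  = 12 + 10 * 0.20352
  = 12 + 2.0352
  = 14.04%


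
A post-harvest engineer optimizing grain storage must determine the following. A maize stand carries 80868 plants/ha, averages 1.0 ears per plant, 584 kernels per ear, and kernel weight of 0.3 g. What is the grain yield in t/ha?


Y = density * ears * kernels * kw
  = 80868 * 1.0 * 584 * 0.3 g/ha
  = 14168073.60 g/ha
  = 14168.07 kg/ha = 14.17 t/ha


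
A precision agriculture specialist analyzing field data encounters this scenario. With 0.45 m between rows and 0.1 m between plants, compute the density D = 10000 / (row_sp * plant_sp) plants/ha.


D = 10000 / (row_sp * plant_sp)
  = 10000 / (0.45 * 0.1)
  = 10000 / 0.0450
  = 222222.22 plants/ha


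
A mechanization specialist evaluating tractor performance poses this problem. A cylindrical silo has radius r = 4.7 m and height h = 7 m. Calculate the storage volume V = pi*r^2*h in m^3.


V = pi * r^2 * h
  = pi * 4.7^2 * 7
  = pi * 22.09 * 7
  = 485.78 m^3


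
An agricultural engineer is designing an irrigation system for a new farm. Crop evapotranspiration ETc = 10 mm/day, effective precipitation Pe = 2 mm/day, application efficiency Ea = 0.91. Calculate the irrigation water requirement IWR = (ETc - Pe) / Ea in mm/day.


IWR = (ETc - Pe) / Ea
    = (10 - 2) / 0.91
    = 8 / 0.91
    = 8.79 mm/day


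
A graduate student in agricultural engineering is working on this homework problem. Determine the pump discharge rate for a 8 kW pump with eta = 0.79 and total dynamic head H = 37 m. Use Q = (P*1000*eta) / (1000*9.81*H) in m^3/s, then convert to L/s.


Q = (P * 1000 * eta) / (rho * g * H)
  = (8 * 1000 * 0.79) / (1000 * 9.81 * 37)
  = 6320 / 362970
  = 0.01741 m^3/s = 17.41 L/s


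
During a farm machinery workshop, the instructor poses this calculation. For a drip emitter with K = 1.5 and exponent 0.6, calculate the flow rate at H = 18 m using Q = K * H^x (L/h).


Q = K * H^x
  = 1.5 * 18^0.6
  = 1.5 * 5.6645
  = 8.50 L/h


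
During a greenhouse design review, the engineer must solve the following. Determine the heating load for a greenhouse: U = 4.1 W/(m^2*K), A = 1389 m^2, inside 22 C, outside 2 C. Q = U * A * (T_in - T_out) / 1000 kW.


dT = 22 - (2) = 20 K
Q = U * A * dT
  = 4.1 * 1389 * 20
  = 113898 W = 113.90 kW


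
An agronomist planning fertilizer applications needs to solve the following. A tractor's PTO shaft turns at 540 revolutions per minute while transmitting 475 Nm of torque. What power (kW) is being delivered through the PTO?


P = 2*pi*n*T / 60000
  = 2*pi * 540 * 475 / 60000
  = 1611637.03 / 60000
  = 26.86 kW


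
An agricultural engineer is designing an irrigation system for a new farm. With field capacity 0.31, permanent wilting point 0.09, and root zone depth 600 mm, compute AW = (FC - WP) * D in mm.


AW = (FC - WP) * D
   = (0.31 - 0.09) * 600
   = 0.22 * 600
   = 132 mm


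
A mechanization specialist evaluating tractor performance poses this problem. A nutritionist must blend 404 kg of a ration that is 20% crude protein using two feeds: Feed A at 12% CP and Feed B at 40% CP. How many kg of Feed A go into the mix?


parts_A = CP_b - target = 40 - 20 = 20
parts_B = target - CP_a = 20 - 12 = 8
total_parts = 20 + 8 = 28
Feed A = 404 * 20 / 28 = 288.57 kg
Feed B = 404 * 8 / 28 = 115.43 kg

288.57 kg


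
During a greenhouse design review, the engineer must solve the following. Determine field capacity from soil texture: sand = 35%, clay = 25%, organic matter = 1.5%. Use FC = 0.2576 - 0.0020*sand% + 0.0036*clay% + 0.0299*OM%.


FC = 0.2576 - 0.0020*35 + 0.0036*25 + 0.0299*1.5
   = 0.2576 - 0.0700 + 0.0900 + 0.0449
   = 0.3225


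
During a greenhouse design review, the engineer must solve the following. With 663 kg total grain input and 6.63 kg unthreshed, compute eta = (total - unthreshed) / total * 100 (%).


eta = (total - unthreshed) / total * 100
    = (663 - 6.63) / 663 * 100
    = 656.37 / 663 * 100
    = 99%


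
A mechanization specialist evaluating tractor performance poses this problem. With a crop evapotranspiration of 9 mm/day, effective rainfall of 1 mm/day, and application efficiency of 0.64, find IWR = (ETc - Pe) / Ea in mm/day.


IWR = (ETc - Pe) / Ea
    = (9 - 1) / 0.64
    = 8 / 0.64
    = 12.50 mm/day


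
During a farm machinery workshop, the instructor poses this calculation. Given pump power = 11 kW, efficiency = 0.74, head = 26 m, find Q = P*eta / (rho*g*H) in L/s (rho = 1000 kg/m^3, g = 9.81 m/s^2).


Q = (P * 1000 * eta) / (rho * g * H)
  = (11 * 1000 * 0.74) / (1000 * 9.81 * 26)
  = 8140 / 255060
  = 0.03191 m^3/s = 31.91 L/s


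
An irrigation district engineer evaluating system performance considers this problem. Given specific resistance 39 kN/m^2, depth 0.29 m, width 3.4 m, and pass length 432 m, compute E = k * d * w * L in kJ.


E = k * d * w * L
  = 39 * 0.29 * 3.4 * 432
  = 16612.13 kJ


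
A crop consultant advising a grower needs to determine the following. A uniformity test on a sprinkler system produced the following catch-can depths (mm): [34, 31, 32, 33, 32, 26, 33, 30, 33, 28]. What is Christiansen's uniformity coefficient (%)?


xbar = 312 / 10 = 31.200
sum|xi - xbar| = 19.600
CU = 100 * (1 - 19.600 / (10 * 31.200))
   = 100 * (1 - 0.0628)
   = 93.72%


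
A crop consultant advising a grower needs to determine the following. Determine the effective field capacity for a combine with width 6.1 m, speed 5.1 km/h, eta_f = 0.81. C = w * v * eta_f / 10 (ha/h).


C = w * v * eta_f / 10
  = 6.1 * 5.1 * 0.81 / 10
  = 25.20 / 10
  = 2.52 ha/h


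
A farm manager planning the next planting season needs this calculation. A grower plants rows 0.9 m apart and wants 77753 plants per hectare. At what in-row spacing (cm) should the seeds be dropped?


spacing = 10000 / (row_sp * density)
        = 10000 / (0.9 * 77753)
        = 10000 / 69977.70
        = 0.14290 m = 14.29 cm


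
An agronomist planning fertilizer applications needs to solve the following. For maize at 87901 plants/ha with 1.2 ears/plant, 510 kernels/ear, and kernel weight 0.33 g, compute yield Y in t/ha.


Y = density * ears * kernels * kw
  = 87901 * 1.2 * 510 * 0.33 g/ha
  = 17752485.96 g/ha
  = 17752.49 kg/ha = 17.75 t/ha


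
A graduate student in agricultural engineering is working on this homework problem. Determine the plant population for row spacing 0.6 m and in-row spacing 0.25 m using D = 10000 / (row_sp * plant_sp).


D = 10000 / (row_sp * plant_sp)
  = 10000 / (0.6 * 0.25)
  = 10000 / 0.1500
  = 66666.67 plants/ha


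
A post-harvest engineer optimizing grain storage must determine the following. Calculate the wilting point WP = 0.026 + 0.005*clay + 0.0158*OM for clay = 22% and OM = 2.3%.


WP = 0.026 + 0.005*22 + 0.0158*2.3
   = 0.026 + 0.1100 + 0.0363
   = 0.1723


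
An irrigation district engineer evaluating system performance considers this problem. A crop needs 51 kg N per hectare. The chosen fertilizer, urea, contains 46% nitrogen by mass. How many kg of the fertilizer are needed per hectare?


Rate = N_required / (N_content / 100)
     = 51 / (46 / 100)
     = 51 / 0.46
     = 110.87 kg/ha


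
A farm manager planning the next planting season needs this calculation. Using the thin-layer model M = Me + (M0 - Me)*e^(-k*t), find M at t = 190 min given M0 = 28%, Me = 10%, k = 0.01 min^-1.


M = Me + (M0 - Me) * e^(-k*t)
  = 10 + (28 - 10) * e^(-0.01*190)
  = 10 + 18 * e^(-1.900)
  = 10 + 18 * 0.14957
  = 10 + 2.6922
  = 12.69%


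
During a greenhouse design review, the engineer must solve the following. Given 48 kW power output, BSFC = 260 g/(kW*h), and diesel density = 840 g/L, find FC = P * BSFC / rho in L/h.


FC = P * BSFC / rho_fuel
   = 48 * 260 / 840
   = 12480 / 840
   = 14.86 L/h


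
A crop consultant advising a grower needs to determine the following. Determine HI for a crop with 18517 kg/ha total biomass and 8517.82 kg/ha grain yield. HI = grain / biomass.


HI = grain_yield / biomass
   = 8517.82 / 18517
   = 0.46


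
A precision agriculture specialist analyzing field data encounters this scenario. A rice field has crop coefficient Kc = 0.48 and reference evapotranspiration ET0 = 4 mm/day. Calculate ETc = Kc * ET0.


ETc = Kc * ET0
    = 0.48 * 4
    = 1.92 mm/day


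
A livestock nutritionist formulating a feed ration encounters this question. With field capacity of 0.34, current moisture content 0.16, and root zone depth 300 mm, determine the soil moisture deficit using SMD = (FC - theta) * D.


SMD = (FC - theta) * D
    = (0.34 - 0.16) * 300
    = 0.180 * 300
    = 54 mm


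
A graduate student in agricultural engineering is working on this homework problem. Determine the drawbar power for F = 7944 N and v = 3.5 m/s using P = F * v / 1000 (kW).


P = F * v / 1000
  = 7944 * 3.5 / 1000
  = 27804 / 1000
  = 27.80 kW


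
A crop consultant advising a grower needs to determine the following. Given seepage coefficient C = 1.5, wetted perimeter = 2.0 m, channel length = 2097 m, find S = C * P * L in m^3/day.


S = C * P * L
  = 1.5 * 2.0 * 2097
  = 6291 m^3/day


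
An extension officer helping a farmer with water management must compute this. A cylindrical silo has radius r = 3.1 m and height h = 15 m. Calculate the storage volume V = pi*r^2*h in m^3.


V = pi * r^2 * h
  = pi * 3.1^2 * 15
  = pi * 9.61 * 15
  = 452.86 m^3


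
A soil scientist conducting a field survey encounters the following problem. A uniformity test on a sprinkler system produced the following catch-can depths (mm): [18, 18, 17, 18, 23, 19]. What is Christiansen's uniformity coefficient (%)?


xbar = 113 / 6 = 18.833
sum|xi - xbar| = 8.667
CU = 100 * (1 - 8.667 / (6 * 18.833))
   = 100 * (1 - 0.0767)
   = 92.33%


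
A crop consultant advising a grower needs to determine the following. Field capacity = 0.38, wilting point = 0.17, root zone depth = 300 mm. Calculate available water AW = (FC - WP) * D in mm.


AW = (FC - WP) * D
   = (0.38 - 0.17) * 300
   = 0.21 * 300
   = 63 mm


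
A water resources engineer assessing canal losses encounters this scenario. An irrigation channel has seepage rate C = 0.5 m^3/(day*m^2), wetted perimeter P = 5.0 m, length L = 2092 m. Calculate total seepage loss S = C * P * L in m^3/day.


S = C * P * L
  = 0.5 * 5.0 * 2092
  = 5230 m^3/day


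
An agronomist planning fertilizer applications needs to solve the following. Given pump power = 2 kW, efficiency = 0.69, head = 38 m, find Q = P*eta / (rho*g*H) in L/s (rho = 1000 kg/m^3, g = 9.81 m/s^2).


Q = (P * 1000 * eta) / (rho * g * H)
  = (2 * 1000 * 0.69) / (1000 * 9.81 * 38)
  = 1380 / 372780
  = 0.00370 m^3/s = 3.70 L/s


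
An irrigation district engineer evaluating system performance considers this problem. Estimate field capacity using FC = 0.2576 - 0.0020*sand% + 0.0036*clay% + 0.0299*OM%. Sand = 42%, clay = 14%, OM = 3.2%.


FC = 0.2576 - 0.0020*42 + 0.0036*14 + 0.0299*3.2
   = 0.2576 - 0.0840 + 0.0504 + 0.0957
   = 0.3197


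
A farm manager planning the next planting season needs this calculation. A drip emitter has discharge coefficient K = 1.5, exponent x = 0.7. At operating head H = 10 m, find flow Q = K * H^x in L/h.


Q = K * H^x
  = 1.5 * 10^0.7
  = 1.5 * 5.0119
  = 7.52 L/h


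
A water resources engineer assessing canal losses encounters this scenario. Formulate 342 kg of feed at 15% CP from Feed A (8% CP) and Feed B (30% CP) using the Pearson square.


parts_A = CP_b - target = 30 - 15 = 15
parts_B = target - CP_a = 15 - 8 = 7
total_parts = 15 + 7 = 22
Feed A = 342 * 15 / 22 = 233.18 kg
Feed B = 342 * 7 / 22 = 108.82 kg

233.18 kg


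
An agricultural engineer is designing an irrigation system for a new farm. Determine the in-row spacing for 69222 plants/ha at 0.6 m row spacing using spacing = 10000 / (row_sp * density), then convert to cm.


spacing = 10000 / (row_sp * density)
        = 10000 / (0.6 * 69222)
        = 10000 / 41533.20
        = 0.24077 m = 24.08 cm


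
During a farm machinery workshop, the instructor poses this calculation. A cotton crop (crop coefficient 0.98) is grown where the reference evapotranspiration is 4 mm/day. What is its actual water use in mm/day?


ETc = Kc * ET0
    = 0.98 * 4
    = 3.92 mm/day
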